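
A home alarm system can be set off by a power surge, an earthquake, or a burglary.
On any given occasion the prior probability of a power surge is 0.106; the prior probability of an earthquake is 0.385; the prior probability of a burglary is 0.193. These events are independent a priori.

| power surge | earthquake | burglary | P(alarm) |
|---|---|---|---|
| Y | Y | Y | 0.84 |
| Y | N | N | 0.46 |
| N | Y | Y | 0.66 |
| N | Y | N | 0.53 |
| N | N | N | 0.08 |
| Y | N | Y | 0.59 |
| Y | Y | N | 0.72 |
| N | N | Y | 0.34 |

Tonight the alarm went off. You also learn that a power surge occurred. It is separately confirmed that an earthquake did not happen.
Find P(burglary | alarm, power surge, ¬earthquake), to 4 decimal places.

P(burglary | alarm, power surge, ¬earthquake) ≈ 0.2347

P(alarm | power surge, ¬earthquake) = 0.46·0.807 + 0.59·0.193 = 0.371220 + 0.113870 = 0.485090
The burglary-present share is 0.59·0.193 = 0.113870.
Hence the posterior is 0.113870/0.485090 ≈ 0.2347.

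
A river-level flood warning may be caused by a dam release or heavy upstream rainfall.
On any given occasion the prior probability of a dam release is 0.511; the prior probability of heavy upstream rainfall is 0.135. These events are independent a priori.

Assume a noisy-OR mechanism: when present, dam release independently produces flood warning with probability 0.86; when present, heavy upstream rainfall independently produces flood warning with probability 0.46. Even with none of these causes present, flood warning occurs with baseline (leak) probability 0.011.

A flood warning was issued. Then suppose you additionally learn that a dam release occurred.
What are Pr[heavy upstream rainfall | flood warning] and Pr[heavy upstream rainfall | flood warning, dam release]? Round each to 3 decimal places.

Pr[heavy upstream rainfall | flood warning] ≈ 0.197; Pr[heavy upstream rainfall | flood warning, dam release] ≈ 0.144

Under noisy-OR, P(flood warning | causes) = 1 − (1−0.011)·∏(1−qᵢ) over the active causes.
Weight on heavy upstream rainfall=true, given the evidence: 0.030759 + 0.063827 = 0.094586
Denominator P(flood warning): 0.011×0.489×0.865 + 0.46594×0.489×0.135 + 0.86154×0.511×0.865 + 0.925232×0.511×0.135 = 0.480053
Posterior = 0.094586 / 0.480053 ≈ 0.197

With the extra evidence:
P(flood warning | dam release) = 0.86154×0.865 + 0.925232×0.135 = 0.745232 + 0.124906 = 0.870138
Restricting to configurations with heavy upstream rainfall present: 0.925232×0.135 = 0.124906.
Hence the posterior is 0.124906/0.870138 ≈ 0.144.
The drop from 0.197 to 0.144 is the explaining-away (discounting) effect.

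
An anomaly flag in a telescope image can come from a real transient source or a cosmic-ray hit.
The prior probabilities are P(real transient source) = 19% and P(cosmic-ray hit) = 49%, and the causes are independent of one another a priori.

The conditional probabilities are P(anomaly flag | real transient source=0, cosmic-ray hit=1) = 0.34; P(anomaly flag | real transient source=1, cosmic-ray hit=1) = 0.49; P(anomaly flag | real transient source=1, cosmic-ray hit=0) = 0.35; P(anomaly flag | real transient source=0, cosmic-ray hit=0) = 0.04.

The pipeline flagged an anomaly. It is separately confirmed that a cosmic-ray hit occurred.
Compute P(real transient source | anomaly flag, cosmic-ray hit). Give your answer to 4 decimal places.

Enumerate both values of real transient source and weight by the priors:
  P(anomaly flag | cosmic-ray hit) = 0.34·0.81 + 0.49·0.19
        = 0.275400 + 0.093100 = 0.368500
Configurations with real transient source contribute 0.093100, so
  P(real transient source | anomaly flag, cosmic-ray hit) = 0.093100 / 0.368500 ≈ 0.2526

P(real transient source | anomaly flag, cosmic-ray hit) ≈ 0.2526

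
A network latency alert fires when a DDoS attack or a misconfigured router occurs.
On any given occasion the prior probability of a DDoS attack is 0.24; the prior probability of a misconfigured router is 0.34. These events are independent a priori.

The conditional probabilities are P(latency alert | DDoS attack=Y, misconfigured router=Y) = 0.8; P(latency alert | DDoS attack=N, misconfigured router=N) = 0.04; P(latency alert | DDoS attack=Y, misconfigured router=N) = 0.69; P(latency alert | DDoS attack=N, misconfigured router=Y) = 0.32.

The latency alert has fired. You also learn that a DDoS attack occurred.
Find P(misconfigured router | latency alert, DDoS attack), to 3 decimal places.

P(latency alert | DDoS attack) = 0.69×0.66 + 0.8×0.34 = 0.455400 + 0.272000 = 0.727400
The misconfigured router-present share is 0.8×0.34 = 0.272000.
So P(misconfigured router | latency alert, DDoS attack) = 0.272000/0.727400 ≈ 0.374.

P(misconfigured router | latency alert, DDoS attack) ≈ 0.374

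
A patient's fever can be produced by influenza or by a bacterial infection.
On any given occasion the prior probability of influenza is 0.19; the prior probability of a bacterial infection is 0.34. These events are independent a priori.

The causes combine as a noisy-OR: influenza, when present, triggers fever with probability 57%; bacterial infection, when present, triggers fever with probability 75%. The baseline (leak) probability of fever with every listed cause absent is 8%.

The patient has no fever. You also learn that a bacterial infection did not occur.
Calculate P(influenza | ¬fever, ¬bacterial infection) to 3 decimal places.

Under noisy-OR, P(fever | causes) = 1 − (1−0.08)·∏(1−qᵢ) over the active causes.
For the numerator, keep only influenza=true terms: 0.3956*0.19 = 0.075164
The normalizing constant is 0.92*0.81 + 0.3956*0.19 = 0.820364
P(influenza | ¬fever, ¬bacterial infection) = 0.075164/0.820364 ≈ 0.092

P(influenza | ¬fever, ¬bacterial infection) ≈ 0.092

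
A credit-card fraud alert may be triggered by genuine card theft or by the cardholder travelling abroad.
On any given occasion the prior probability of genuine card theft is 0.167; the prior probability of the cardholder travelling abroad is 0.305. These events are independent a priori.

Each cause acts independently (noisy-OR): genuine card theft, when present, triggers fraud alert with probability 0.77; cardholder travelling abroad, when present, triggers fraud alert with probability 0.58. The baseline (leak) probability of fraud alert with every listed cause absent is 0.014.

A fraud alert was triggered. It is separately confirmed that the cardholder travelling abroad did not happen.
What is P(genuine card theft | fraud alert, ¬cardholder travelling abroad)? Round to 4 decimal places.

P(genuine card theft | fraud alert, ¬cardholder travelling abroad) ≈ 0.9172

Under noisy-OR, P(fraud alert | causes) = 1 − (1−0.014)·∏(1−qᵢ) over the active causes.
Sum P(fraud alert|·) weighted by the priors over both values of genuine card theft:
  P(fraud alert | ¬cardholder travelling abroad) = 0.014×0.833 + 0.77322×0.167
        = 0.011662 + 0.129128 = 0.140790
The terms with genuine card theft present sum to 0.129128, so
  P(genuine card theft | fraud alert, ¬cardholder travelling abroad) = 0.129128 / 0.140790 ≈ 0.9172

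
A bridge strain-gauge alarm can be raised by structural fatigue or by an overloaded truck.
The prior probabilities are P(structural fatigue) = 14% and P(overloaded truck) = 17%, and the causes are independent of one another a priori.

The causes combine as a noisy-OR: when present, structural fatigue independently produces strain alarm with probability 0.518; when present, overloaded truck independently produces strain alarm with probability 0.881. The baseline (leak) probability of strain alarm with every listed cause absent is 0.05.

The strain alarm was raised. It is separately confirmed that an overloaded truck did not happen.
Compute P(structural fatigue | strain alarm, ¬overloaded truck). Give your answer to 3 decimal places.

Under noisy-OR, P(strain alarm | causes) = 1 − (1−0.05)·∏(1−qᵢ) over the active causes.
Sum P(strain alarm|·) weighted by the priors over both values of structural fatigue:
  P(strain alarm | ¬overloaded truck) = 0.05*0.86 + 0.5421*0.14
        = 0.043000 + 0.075894 = 0.118894
Configurations with structural fatigue contribute 0.075894, so
  P(structural fatigue | strain alarm, ¬overloaded truck) = 0.075894 / 0.118894 ≈ 0.638

P(structural fatigue | strain alarm, ¬overloaded truck) ≈ 0.638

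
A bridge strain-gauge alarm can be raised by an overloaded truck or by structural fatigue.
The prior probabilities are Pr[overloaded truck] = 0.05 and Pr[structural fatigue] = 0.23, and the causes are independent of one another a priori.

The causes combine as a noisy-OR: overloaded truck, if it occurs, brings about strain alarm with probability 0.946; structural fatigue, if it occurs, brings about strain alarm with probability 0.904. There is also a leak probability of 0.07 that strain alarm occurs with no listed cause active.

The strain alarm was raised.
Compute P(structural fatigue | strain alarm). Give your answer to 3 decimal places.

Under noisy-OR, P(strain alarm | causes) = 1 − (1−0.07)·∏(1−qᵢ) over the active causes.
Enumerate the 4 (overloaded truck, structural fatigue) configurations and weight by the priors:
  P(strain alarm) = 0.07×0.95×0.77 + 0.91072×0.95×0.23 + 0.94978×0.05×0.77 + 0.995179×0.05×0.23
        = 0.051205 + 0.198992 + 0.036567 + 0.011445 = 0.298209
The terms with structural fatigue present sum to 0.210437, so
  P(structural fatigue | strain alarm) = 0.210437 / 0.298209 ≈ 0.706

P(structural fatigue | strain alarm) ≈ 0.706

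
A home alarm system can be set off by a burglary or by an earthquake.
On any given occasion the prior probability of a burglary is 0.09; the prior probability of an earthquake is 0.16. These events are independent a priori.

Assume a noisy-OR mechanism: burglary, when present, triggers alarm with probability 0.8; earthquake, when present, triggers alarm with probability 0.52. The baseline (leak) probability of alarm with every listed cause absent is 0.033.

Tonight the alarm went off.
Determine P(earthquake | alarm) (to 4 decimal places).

P(earthquake | alarm) ≈ 0.5138

Under noisy-OR, P(alarm | causes) = 1 − (1−0.033)·∏(1−qᵢ) over the active causes.
By total probability over the 4 (burglary, earthquake) configurations:
  P(alarm) = 0.033×0.91×0.84 + 0.53584×0.91×0.16 + 0.8066×0.09×0.84 + 0.907168×0.09×0.16
        = 0.025225 + 0.078018 + 0.060979 + 0.013063 = 0.177285
The terms with earthquake present sum to 0.091081, so
  P(earthquake | alarm) = 0.091081 / 0.177285 ≈ 0.5138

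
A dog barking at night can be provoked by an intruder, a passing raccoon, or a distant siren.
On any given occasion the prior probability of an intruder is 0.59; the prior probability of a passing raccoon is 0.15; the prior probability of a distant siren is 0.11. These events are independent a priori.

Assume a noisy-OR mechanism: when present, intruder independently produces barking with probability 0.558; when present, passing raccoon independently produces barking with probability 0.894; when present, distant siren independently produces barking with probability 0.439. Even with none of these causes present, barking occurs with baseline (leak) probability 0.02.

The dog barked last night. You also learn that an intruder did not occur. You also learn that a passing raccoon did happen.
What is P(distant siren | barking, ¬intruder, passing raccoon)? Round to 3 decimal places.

P(distant siren | barking, ¬intruder, passing raccoon) ≈ 0.115

Under noisy-OR, P(barking | causes) = 1 − (1−0.02)·∏(1−qᵢ) over the active causes.
P(barking | ¬intruder, passing raccoon) = 0.89612*0.89 + 0.941723*0.11 = 0.797547 + 0.103590 = 0.901137
The distant siren-present share is 0.941723*0.11 = 0.103590.
So P(distant siren | barking, ¬intruder, passing raccoon) = 0.103590/0.901137 ≈ 0.115.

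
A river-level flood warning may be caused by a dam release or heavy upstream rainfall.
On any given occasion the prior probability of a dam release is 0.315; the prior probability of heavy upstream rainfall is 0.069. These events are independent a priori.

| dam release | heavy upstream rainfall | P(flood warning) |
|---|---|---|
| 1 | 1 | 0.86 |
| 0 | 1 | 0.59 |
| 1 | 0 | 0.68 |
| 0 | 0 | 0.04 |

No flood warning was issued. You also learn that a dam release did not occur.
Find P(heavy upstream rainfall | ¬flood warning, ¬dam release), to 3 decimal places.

P(heavy upstream rainfall | ¬flood warning, ¬dam release) ≈ 0.031

Sum P(¬flood warning|·) weighted by the priors over both values of heavy upstream rainfall:
  P(¬flood warning | ¬dam release) = 0.96·0.931 + 0.41·0.069
        = 0.893760 + 0.028290 = 0.922050
Keeping only the heavy upstream rainfall-present terms gives 0.028290, so
  P(heavy upstream rainfall | ¬flood warning, ¬dam release) = 0.028290 / 0.922050 ≈ 0.031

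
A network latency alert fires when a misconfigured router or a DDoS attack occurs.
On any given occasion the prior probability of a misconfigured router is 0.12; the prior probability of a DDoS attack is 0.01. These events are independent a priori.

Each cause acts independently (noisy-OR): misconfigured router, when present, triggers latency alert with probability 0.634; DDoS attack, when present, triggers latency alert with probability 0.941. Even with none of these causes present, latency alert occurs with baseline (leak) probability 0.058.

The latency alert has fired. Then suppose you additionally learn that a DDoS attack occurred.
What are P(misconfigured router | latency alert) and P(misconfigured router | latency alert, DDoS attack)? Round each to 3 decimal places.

Under noisy-OR, P(latency alert | causes) = 1 − (1−0.058)·∏(1−qᵢ) over the active causes.
Enumerate the 4 (misconfigured router, DDoS attack) configurations and weight by the priors:
  P(latency alert) = 0.058*0.88*0.99 + 0.944422*0.88*0.01 + 0.655228*0.12*0.99 + 0.979658*0.12*0.01
        = 0.050530 + 0.008311 + 0.077841 + 0.001176 = 0.137858
Keeping only the misconfigured router-present terms gives 0.079017, so
  P(misconfigured router | latency alert) = 0.079017 / 0.137858 ≈ 0.573

Now also conditioning on DDoS attack=true:
For the numerator, keep only misconfigured router=true terms: 0.979658·0.12 = 0.117559
Normalizer over all consistent configurations: 0.944422·0.88 + 0.979658·0.12 = 0.948650
Posterior = 0.117559 / 0.948650 ≈ 0.124

P(misconfigured router | latency alert) ≈ 0.573; P(misconfigured router | latency alert, DDoS attack) ≈ 0.124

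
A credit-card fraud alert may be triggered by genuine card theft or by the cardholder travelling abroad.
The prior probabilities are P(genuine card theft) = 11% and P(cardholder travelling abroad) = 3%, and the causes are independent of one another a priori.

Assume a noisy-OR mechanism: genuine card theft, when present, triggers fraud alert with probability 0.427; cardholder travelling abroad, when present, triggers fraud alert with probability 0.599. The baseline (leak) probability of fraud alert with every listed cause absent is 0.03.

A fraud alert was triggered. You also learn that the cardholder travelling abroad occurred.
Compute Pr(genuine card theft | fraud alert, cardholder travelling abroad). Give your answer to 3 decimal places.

Under noisy-OR, P(fraud alert | causes) = 1 − (1−0.03)·∏(1−qᵢ) over the active causes.
Enumerate both values of genuine card theft and weight by the priors:
  P(fraud alert | cardholder travelling abroad) = 0.61103×0.89 + 0.77712×0.11
        = 0.543817 + 0.085483 = 0.629300
Keeping only the genuine card theft-present terms gives 0.085483, so
  P(genuine card theft | fraud alert, cardholder travelling abroad) = 0.085483 / 0.629300 ≈ 0.136

Pr(genuine card theft | fraud alert, cardholder travelling abroad) ≈ 0.136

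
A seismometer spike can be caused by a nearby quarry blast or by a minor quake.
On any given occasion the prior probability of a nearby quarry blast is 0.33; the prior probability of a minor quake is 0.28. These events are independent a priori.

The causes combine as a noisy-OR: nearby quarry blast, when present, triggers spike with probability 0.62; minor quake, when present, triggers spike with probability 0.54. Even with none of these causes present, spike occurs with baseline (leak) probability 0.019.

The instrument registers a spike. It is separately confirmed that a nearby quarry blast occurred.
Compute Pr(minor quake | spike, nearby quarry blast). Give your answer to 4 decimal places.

Under noisy-OR, P(spike | causes) = 1 − (1−0.019)·∏(1−qᵢ) over the active causes.
P(spike | nearby quarry blast) = 0.62722×0.72 + 0.828521×0.28 = 0.451598 + 0.231986 = 0.683584
The minor quake-present share is 0.828521×0.28 = 0.231986.
So P(minor quake | spike, nearby quarry blast) = 0.231986/0.683584 ≈ 0.3394.

Pr(minor quake | spike, nearby quarry blast) ≈ 0.3394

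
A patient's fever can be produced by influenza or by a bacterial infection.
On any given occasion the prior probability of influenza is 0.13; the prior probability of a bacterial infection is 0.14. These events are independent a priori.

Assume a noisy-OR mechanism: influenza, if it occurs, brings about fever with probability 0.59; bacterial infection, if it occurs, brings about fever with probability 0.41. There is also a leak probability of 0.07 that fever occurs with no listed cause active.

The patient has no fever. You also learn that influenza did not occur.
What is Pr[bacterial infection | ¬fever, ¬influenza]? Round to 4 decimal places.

Pr[bacterial infection | ¬fever, ¬influenza] ≈ 0.0876

Under noisy-OR, P(fever | causes) = 1 − (1−0.07)·∏(1−qᵢ) over the active causes.
By total probability over both values of bacterial infection:
  P(¬fever | ¬influenza) = 0.93·0.86 + 0.5487·0.14
        = 0.799800 + 0.076818 = 0.876618
Configurations with bacterial infection contribute 0.076818, so
  P(bacterial infection | ¬fever, ¬influenza) = 0.076818 / 0.876618 ≈ 0.0876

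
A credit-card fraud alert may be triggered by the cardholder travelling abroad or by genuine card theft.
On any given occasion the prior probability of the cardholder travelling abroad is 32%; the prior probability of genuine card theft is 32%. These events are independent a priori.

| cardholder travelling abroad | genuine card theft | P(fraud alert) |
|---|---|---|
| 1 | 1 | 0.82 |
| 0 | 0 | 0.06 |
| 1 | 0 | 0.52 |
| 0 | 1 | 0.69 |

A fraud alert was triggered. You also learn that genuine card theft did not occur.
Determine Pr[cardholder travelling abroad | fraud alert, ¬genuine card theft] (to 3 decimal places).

Pr[cardholder travelling abroad | fraud alert, ¬genuine card theft] ≈ 0.803

Weight on cardholder travelling abroad=true, given the evidence: 0.52*0.32 = 0.166400
Normalizer over all consistent configurations: 0.06*0.68 + 0.52*0.32 = 0.207200
Posterior = 0.166400 / 0.207200 ≈ 0.803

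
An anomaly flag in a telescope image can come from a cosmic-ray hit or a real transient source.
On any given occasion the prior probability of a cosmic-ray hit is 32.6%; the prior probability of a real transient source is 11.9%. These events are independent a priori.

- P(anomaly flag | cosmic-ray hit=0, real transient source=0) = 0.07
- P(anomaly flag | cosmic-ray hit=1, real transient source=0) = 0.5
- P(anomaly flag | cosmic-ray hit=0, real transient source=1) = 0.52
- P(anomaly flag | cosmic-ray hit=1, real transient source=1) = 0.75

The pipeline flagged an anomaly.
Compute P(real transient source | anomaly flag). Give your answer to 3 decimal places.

P(anomaly flag) = 0.07*0.674*0.881 + 0.52*0.674*0.119 + 0.5*0.326*0.881 + 0.75*0.326*0.119 = 0.041566 + 0.041707 + 0.143603 + 0.029095 = 0.255971
The real transient source-present share is 0.041707 + 0.029095 = 0.070802.
Hence the posterior is 0.070802/0.255971 ≈ 0.277.

P(real transient source | anomaly flag) ≈ 0.277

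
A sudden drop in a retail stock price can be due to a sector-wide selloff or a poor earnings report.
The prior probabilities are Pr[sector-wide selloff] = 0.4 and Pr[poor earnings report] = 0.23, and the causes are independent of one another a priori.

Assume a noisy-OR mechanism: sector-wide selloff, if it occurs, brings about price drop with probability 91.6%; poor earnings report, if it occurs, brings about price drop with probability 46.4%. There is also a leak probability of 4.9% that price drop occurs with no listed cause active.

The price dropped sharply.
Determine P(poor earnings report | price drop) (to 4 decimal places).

Under noisy-OR, P(price drop | causes) = 1 − (1−0.049)·∏(1−qᵢ) over the active causes.
Numerator (weight on configurations with poor earnings report): 0.067656 + 0.088061 = 0.155717
Normalizer over all consistent configurations: 0.049×0.6×0.77 + 0.490264×0.6×0.23 + 0.920116×0.4×0.77 + 0.957182×0.4×0.23 = 0.461751
P(poor earnings report | price drop) = 0.155717/0.461751 ≈ 0.3372

P(poor earnings report | price drop) ≈ 0.3372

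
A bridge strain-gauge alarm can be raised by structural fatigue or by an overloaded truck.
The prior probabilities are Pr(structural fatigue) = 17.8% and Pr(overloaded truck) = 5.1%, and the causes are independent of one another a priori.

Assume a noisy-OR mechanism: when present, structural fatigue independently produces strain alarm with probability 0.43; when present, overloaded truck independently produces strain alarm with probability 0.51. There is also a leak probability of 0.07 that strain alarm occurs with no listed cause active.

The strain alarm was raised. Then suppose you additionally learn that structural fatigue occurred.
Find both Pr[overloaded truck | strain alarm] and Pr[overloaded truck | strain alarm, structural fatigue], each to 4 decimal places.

Under noisy-OR, P(strain alarm | causes) = 1 − (1−0.07)·∏(1−qᵢ) over the active causes.
For the numerator, keep only overloaded truck=true terms: 0.022818 + 0.006720 = 0.029538
Normalizer over all consistent configurations: 0.07*0.822*0.949 + 0.5443*0.822*0.051 + 0.4699*0.178*0.949 + 0.740251*0.178*0.051 = 0.163519
P(overloaded truck | strain alarm) = 0.029538/0.163519 ≈ 0.1806

Now condition on the additional information:
Enumerate both values of overloaded truck and weight by the priors:
  P(strain alarm | structural fatigue) = 0.4699·0.949 + 0.740251·0.051
        = 0.445935 + 0.037753 = 0.483688
The terms with overloaded truck present sum to 0.037753, so
  P(overloaded truck | strain alarm, structural fatigue) = 0.037753 / 0.483688 ≈ 0.0781
This is intercausal reasoning (explaining away): once structural fatigue accounts for the strain alarm, overloaded truck becomes less likely.

Pr[overloaded truck | strain alarm] ≈ 0.1806; Pr[overloaded truck | strain alarm, structural fatigue] ≈ 0.0781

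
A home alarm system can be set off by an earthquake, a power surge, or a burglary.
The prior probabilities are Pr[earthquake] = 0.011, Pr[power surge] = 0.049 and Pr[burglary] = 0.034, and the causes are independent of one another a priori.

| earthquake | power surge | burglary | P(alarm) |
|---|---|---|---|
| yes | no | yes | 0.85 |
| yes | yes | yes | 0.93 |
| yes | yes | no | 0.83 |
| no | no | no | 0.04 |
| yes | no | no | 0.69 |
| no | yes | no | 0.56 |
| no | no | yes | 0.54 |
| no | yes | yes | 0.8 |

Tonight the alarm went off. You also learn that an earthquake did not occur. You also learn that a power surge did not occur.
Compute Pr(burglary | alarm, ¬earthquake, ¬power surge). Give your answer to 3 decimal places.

Pr(burglary | alarm, ¬earthquake, ¬power surge) ≈ 0.322

P(alarm | ¬earthquake, ¬power surge) = 0.04×0.966 + 0.54×0.034 = 0.038640 + 0.018360 = 0.057000
Restricting to configurations with burglary present: 0.54×0.034 = 0.018360.
Hence the posterior is 0.018360/0.057000 ≈ 0.322.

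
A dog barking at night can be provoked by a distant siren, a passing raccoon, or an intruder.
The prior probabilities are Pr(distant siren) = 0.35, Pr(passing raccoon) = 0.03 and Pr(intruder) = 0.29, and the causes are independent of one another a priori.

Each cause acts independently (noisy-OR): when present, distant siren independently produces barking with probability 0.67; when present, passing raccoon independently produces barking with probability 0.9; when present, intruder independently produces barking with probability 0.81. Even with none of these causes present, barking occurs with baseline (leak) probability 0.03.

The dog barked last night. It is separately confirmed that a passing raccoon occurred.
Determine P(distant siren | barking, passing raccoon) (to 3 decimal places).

Under noisy-OR, P(barking | causes) = 1 − (1−0.03)·∏(1−qᵢ) over the active causes.
P(barking | passing raccoon) = 0.903×0.65×0.71 + 0.98157×0.65×0.29 + 0.96799×0.35×0.71 + 0.993918×0.35×0.29 = 0.416735 + 0.185026 + 0.240546 + 0.100883 = 0.943190
Of this, 0.341429 comes from 0.240546 + 0.100883 (the distant siren=true cases).
Hence the posterior is 0.341429/0.943190 ≈ 0.362.

P(distant siren | barking, passing raccoon) ≈ 0.362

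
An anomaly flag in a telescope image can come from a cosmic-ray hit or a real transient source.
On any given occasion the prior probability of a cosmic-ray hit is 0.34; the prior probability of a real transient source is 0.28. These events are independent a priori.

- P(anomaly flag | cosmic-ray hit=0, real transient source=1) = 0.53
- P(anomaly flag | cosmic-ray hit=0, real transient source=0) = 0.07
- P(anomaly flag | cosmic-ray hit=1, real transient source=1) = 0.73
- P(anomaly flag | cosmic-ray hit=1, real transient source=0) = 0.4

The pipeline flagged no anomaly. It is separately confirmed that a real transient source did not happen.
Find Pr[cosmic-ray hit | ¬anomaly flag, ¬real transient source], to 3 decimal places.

Weight on cosmic-ray hit=true, given the evidence: 0.6*0.34 = 0.204000
Normalizer over all consistent configurations: 0.93*0.66 + 0.6*0.34 = 0.817800
Posterior = 0.204000 / 0.817800 ≈ 0.249

Pr[cosmic-ray hit | ¬anomaly flag, ¬real transient source] ≈ 0.249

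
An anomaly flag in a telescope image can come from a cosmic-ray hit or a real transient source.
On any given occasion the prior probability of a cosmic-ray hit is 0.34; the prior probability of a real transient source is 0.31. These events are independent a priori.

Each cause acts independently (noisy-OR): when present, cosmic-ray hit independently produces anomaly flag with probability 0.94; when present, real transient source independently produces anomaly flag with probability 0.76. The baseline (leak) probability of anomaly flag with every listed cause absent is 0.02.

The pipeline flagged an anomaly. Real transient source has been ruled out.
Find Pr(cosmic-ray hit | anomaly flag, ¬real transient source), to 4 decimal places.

Under noisy-OR, P(anomaly flag | causes) = 1 − (1−0.02)·∏(1−qᵢ) over the active causes.
Sum P(anomaly flag|·) weighted by the priors over both values of cosmic-ray hit:
  P(anomaly flag | ¬real transient source) = 0.02*0.66 + 0.9412*0.34
        = 0.013200 + 0.320008 = 0.333208
The terms with cosmic-ray hit present sum to 0.320008, so
  P(cosmic-ray hit | anomaly flag, ¬real transient source) = 0.320008 / 0.333208 ≈ 0.9604

Pr(cosmic-ray hit | anomaly flag, ¬real transient source) ≈ 0.9604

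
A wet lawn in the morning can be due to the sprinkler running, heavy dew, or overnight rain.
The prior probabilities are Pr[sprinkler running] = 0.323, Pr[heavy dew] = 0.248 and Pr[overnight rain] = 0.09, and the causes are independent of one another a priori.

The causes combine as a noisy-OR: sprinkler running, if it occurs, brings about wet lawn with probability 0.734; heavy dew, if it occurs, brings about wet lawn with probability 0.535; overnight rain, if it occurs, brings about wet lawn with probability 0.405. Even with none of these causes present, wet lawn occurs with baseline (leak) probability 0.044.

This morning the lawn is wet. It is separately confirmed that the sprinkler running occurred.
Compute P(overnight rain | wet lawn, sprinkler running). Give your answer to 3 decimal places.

Under noisy-OR, P(wet lawn | causes) = 1 − (1−0.044)·∏(1−qᵢ) over the active causes.
P(wet lawn | sprinkler running) = 0.745704·0.752·0.91 + 0.848694·0.752·0.09 + 0.881752·0.248·0.91 + 0.929643·0.248·0.09 = 0.510300 + 0.057440 + 0.198994 + 0.020750 = 0.787484
The overnight rain-present share is 0.057440 + 0.020750 = 0.078190.
So P(overnight rain | wet lawn, sprinkler running) = 0.078190/0.787484 ≈ 0.099.

P(overnight rain | wet lawn, sprinkler running) ≈ 0.099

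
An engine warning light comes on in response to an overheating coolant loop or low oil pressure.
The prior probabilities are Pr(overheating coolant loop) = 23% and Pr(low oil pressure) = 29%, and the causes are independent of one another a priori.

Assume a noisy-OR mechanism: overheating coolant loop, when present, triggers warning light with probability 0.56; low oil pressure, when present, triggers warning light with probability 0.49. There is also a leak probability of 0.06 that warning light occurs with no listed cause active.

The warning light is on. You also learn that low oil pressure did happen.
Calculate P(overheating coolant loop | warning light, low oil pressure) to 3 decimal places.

P(overheating coolant loop | warning light, low oil pressure) ≈ 0.312

Under noisy-OR, P(warning light | causes) = 1 − (1−0.06)·∏(1−qᵢ) over the active causes.
Numerator (weight on configurations with overheating coolant loop): 0.789064·0.23 = 0.181485
The normalizing constant is 0.5206·0.77 + 0.789064·0.23 = 0.582347
Posterior = 0.181485 / 0.582347 ≈ 0.312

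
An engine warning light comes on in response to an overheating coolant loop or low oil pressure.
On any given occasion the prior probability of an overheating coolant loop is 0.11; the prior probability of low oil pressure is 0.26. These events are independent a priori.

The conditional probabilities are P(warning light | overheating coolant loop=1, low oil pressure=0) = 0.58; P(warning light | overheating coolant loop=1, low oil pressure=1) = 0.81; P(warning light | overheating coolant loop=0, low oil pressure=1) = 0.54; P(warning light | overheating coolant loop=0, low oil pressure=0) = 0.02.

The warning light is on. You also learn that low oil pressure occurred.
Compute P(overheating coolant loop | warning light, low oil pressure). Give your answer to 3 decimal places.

P(overheating coolant loop | warning light, low oil pressure) ≈ 0.156

P(warning light | low oil pressure) = 0.54*0.89 + 0.81*0.11 = 0.480600 + 0.089100 = 0.569700
Of this, 0.089100 comes from 0.81*0.11 (the overheating coolant loop=true cases).
So P(overheating coolant loop | warning light, low oil pressure) = 0.089100/0.569700 ≈ 0.156.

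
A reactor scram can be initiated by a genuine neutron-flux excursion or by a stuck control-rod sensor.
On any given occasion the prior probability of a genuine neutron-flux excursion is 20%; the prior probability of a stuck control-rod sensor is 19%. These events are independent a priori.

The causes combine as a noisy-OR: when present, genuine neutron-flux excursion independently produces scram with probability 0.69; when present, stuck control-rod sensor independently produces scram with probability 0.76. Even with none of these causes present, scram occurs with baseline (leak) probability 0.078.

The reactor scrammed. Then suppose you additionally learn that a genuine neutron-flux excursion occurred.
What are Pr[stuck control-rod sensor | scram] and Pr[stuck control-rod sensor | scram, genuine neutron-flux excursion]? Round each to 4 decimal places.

Pr[stuck control-rod sensor | scram] ≈ 0.4805; Pr[stuck control-rod sensor | scram, genuine neutron-flux excursion] ≈ 0.2343

Under noisy-OR, P(scram | causes) = 1 − (1−0.078)·∏(1−qᵢ) over the active causes.
By total probability over the 4 (genuine neutron-flux excursion, stuck control-rod sensor) configurations:
  P(scram) = 0.078*0.8*0.81 + 0.77872*0.8*0.19 + 0.71418*0.2*0.81 + 0.931403*0.2*0.19
        = 0.050544 + 0.118365 + 0.115697 + 0.035393 = 0.319999
Configurations with stuck control-rod sensor contribute 0.153758, so
  P(stuck control-rod sensor | scram) = 0.153758 / 0.319999 ≈ 0.4805

Now condition on the additional information:
P(scram | genuine neutron-flux excursion) = 0.71418·0.81 + 0.931403·0.19 = 0.578486 + 0.176967 = 0.755453
The stuck control-rod sensor-present share is 0.931403·0.19 = 0.176967.
So P(stuck control-rod sensor | scram, genuine neutron-flux excursion) = 0.176967/0.755453 ≈ 0.2343.
The drop from 0.4805 to 0.2343 is the explaining-away (discounting) effect.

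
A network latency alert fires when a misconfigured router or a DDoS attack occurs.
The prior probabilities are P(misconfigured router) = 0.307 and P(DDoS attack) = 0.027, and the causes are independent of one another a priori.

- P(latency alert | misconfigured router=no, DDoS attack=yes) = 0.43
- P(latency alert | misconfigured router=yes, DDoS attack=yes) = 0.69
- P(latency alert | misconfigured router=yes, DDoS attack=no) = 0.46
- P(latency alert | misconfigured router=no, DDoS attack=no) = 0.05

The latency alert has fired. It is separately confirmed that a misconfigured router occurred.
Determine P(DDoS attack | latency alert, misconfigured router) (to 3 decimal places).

P(DDoS attack | latency alert, misconfigured router) ≈ 0.040

For the numerator, keep only DDoS attack=true terms: 0.69×0.027 = 0.018630
The normalizing constant is 0.46×0.973 + 0.69×0.027 = 0.466210
Posterior = 0.018630 / 0.466210 ≈ 0.040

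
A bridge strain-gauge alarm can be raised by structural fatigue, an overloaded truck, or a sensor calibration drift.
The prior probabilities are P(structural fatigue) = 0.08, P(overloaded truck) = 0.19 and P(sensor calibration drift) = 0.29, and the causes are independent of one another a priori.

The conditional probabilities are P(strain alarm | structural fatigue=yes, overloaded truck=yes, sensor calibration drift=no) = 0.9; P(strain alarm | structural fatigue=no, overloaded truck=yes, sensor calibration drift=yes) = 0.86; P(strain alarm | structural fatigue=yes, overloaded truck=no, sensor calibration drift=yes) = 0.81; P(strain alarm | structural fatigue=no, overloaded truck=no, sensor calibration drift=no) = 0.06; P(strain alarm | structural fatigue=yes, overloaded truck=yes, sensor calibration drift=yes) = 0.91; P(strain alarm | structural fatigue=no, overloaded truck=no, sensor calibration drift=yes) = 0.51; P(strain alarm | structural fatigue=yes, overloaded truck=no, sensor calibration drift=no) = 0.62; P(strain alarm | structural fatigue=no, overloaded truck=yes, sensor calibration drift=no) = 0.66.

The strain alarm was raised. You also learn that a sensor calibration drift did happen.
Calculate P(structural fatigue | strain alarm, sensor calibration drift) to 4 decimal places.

Sum P(strain alarm|·) weighted by the priors over the 4 (structural fatigue, overloaded truck) configurations:
  P(strain alarm | sensor calibration drift) = 0.51·0.92·0.81 + 0.86·0.92·0.19 + 0.81·0.08·0.81 + 0.91·0.08·0.19
        = 0.380052 + 0.150328 + 0.052488 + 0.013832 = 0.596700
Keeping only the structural fatigue-present terms gives 0.066320, so
  P(structural fatigue | strain alarm, sensor calibration drift) = 0.066320 / 0.596700 ≈ 0.1111

P(structural fatigue | strain alarm, sensor calibration drift) ≈ 0.1111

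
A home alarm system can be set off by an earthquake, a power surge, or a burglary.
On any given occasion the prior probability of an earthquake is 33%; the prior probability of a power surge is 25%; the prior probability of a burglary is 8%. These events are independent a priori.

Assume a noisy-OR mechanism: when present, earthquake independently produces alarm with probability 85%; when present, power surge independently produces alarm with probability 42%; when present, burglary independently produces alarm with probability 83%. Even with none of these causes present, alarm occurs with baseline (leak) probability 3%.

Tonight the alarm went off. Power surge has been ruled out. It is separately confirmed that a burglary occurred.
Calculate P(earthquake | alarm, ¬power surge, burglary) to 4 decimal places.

P(earthquake | alarm, ¬power surge, burglary) ≈ 0.3652

Under noisy-OR, P(alarm | causes) = 1 − (1−0.03)·∏(1−qᵢ) over the active causes.
P(alarm | ¬power surge, burglary) = 0.8351·0.67 + 0.975265·0.33 = 0.559517 + 0.321837 = 0.881354
Restricting to configurations with earthquake present: 0.975265·0.33 = 0.321837.
P(earthquake | alarm, ¬power surge, burglary) = 0.321837 / 0.881354 ≈ 0.3652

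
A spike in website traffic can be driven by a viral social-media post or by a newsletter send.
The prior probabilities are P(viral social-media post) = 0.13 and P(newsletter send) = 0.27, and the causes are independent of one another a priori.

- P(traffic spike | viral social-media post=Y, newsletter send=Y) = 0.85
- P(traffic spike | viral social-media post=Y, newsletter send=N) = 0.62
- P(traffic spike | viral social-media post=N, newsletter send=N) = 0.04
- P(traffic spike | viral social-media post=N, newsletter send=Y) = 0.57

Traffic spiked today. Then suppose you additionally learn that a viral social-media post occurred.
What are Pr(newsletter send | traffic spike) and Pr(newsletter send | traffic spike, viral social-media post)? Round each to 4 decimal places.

Pr(newsletter send | traffic spike) ≈ 0.6603; Pr(newsletter send | traffic spike, viral social-media post) ≈ 0.3365

Numerator (weight on configurations with newsletter send): 0.133893 + 0.029835 = 0.163728
Denominator P(traffic spike): 0.04×0.87×0.73 + 0.57×0.87×0.27 + 0.62×0.13×0.73 + 0.85×0.13×0.27 = 0.247970
Posterior = 0.163728 / 0.247970 ≈ 0.6603

With the extra evidence:
Sum P(traffic spike|·) weighted by the priors over both values of newsletter send:
  P(traffic spike | viral social-media post) = 0.62*0.73 + 0.85*0.27
        = 0.452600 + 0.229500 = 0.682100
The terms with newsletter send present sum to 0.229500, so
  P(newsletter send | traffic spike, viral social-media post) = 0.229500 / 0.682100 ≈ 0.3365
— viral social-media post explains away the evidence for newsletter send.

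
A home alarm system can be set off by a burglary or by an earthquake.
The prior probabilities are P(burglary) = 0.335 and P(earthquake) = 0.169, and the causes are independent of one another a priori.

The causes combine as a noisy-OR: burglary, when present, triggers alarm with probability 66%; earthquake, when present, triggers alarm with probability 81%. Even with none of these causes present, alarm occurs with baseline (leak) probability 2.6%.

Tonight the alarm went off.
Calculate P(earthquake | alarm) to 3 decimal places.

Under noisy-OR, P(alarm | causes) = 1 − (1−0.026)·∏(1−qᵢ) over the active causes.
Numerator (weight on configurations with earthquake): 0.091587 + 0.053053 = 0.144640
Denominator P(alarm): 0.026*0.665*0.831 + 0.81494*0.665*0.169 + 0.66884*0.335*0.831 + 0.93708*0.335*0.169 = 0.345203
Posterior = 0.144640 / 0.345203 ≈ 0.419

P(earthquake | alarm) ≈ 0.419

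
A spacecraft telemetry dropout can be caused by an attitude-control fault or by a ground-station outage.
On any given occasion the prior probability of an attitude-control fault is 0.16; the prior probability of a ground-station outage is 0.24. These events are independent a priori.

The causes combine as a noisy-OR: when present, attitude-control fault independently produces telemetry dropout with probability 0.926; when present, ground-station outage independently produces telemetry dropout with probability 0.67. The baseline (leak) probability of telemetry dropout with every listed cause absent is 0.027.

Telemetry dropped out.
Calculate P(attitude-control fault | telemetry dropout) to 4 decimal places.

Under noisy-OR, P(telemetry dropout | causes) = 1 − (1−0.027)·∏(1−qᵢ) over the active causes.
For the numerator, keep only attitude-control fault=true terms: 0.112845 + 0.037488 = 0.150333
Normalizer over all consistent configurations: 0.027×0.84×0.76 + 0.67891×0.84×0.24 + 0.927998×0.16×0.76 + 0.976239×0.16×0.24 = 0.304438
P(attitude-control fault | telemetry dropout) = 0.150333/0.304438 ≈ 0.4938

P(attitude-control fault | telemetry dropout) ≈ 0.4938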